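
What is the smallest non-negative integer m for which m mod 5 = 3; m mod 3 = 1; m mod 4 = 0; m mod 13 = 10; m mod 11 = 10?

868

The moduli are pairwise coprime; N = 5·3·4·13·11 = 8580.
N/5 = 1716; 1716 ≡ 1 (mod 5), inverse 1.
N/3 = 2860; 2860 ≡ 1 (mod 3), inverse 1.
N/4 = 2145; 2145 ≡ 1 (mod 4), inverse 1.
N/13 = 660; 660 ≡ 10 (mod 13); 10·4 ≡ 1, so inverse 4.
N/11 = 780; 780 ≡ 10 (mod 11); 10·10 ≡ 1, so inverse 10.
m ≡ 3·1716·1 + 1·2860·1 + 0·2145·1 + 10·660·4 + 10·780·10 = 112408.
112408 mod 8580 = 868.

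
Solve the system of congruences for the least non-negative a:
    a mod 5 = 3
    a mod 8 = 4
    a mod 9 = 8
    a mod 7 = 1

From a ≡ 3 (mod 5) write a = 3 + 5t. Substituting into a ≡ 4 (mod 8) gives 5t ≡ 1 (mod 8), and since 5⁻¹ ≡ 5 (mod 8), t ≡ 5. Hence a ≡ 3 + 5·5 = 28 (mod 40).
From a ≡ 28 (mod 40) write a = 28 + 40t. Substituting into a ≡ 8 (mod 9) gives 40t ≡ 7 (mod 9), and since 4⁻¹ ≡ 7 (mod 9), t ≡ 4. Hence a ≡ 28 + 40·4 = 188 (mod 360).
From a ≡ 188 (mod 360) write a = 188 + 360t. Substituting into a ≡ 1 (mod 7) gives 360t ≡ 2 (mod 7), and since 3⁻¹ ≡ 5 (mod 7), t ≡ 3. Hence a ≡ 188 + 360·3 = 1268 (mod 2520).

1268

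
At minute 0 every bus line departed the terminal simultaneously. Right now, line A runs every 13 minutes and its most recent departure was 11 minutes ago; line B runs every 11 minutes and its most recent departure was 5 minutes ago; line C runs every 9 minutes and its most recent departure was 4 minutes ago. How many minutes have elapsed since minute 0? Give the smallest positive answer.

Combine the congruences pairwise.
From t ≡ 11 (mod 13) write t = 11 + 13s. Substituting into t ≡ 5 (mod 11) gives 13s ≡ 5 (mod 11), and since 2⁻¹ ≡ 6 (mod 11), s ≡ 8. Hence t ≡ 11 + 13·8 = 115 (mod 143).
From t ≡ 115 (mod 143) write t = 115 + 143s. Substituting into t ≡ 4 (mod 9) gives 143s ≡ 6 (mod 9), and since 8⁻¹ ≡ 8 (mod 9), s ≡ 3. Hence t ≡ 115 + 143·3 = 544 (mod 1287).

544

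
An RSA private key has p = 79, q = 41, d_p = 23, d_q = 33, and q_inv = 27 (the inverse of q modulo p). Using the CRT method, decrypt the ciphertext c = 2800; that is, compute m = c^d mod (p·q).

3062

m₁ = c^(d_p) mod p: c ≡ 35 (mod 79), and 35^23 mod 79 = 60.
m₂ = c^(d_q) mod q: c ≡ 12 (mod 41), and 12^33 mod 41 = 28.
h = q_inv·(m₁ − m₂) mod p = 27·(60 − 28) mod 79 = 74.
m = m₂ + h·q = 28 + 74·41 = 3062.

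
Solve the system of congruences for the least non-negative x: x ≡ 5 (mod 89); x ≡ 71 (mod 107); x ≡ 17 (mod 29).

The moduli are pairwise coprime; N = 89·107·29 = 276167.
N/89 = 3103; 3103 ≡ 77 (mod 89); 77·37 ≡ 1, so inverse 37.
N/107 = 2581; 2581 ≡ 13 (mod 107); 13·33 ≡ 1, so inverse 33.
N/29 = 9523; 9523 ≡ 11 (mod 29); 11·8 ≡ 1, so inverse 8.
x ≡ 5·3103·37 + 71·2581·33 + 17·9523·8 = 7916466.
7916466 mod 276167 = 183790.

183790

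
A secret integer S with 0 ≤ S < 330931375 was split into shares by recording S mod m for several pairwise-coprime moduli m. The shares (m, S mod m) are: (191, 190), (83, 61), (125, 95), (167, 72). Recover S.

The moduli are pairwise coprime; N = 191·83·125·167 = 330931375.
N/191 = 1732625; 1732625 ≡ 64 (mod 191); 64·3 ≡ 1, so inverse 3.
N/83 = 3987125; 3987125 ≡ 54 (mod 83); 54·20 ≡ 1, so inverse 20.
N/125 = 2647451; 2647451 ≡ 76 (mod 125); 76·51 ≡ 1, so inverse 51.
N/167 = 1981625; 1981625 ≡ 3 (mod 167); 3·56 ≡ 1, so inverse 56.
S ≡ 190·1732625·3 + 61·3987125·20 + 95·2647451·51 + 72·1981625·56 = 26668700845.
26668700845 mod 330931375 = 194190845.

194190845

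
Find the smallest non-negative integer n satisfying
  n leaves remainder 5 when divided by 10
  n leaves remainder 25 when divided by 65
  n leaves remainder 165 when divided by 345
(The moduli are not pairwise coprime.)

2235

Combine the congruences pairwise.
gcd(10, 65) = 5 and 5 | (25 − 5), so the pair is consistent; merging gives n ≡ 25 (mod 130), where 130 = lcm(10, 65).
gcd(130, 345) = 5 and 5 | (165 − 25), so the pair is consistent; merging gives n ≡ 2235 (mod 8970), where 8970 = lcm(130, 345).
The solution is unique modulo lcm(10, 65, 345) = 8970.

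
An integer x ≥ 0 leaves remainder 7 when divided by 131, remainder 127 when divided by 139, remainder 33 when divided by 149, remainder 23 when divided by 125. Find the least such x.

The moduli are pairwise coprime; N = 131·139·149·125 = 339142625.
N/131 = 2588875; 2588875 ≡ 53 (mod 131); 53·89 ≡ 1, so inverse 89.
N/139 = 2439875; 2439875 ≡ 8 (mod 139); 8·87 ≡ 1, so inverse 87.
N/149 = 2276125; 2276125 ≡ 1 (mod 149), inverse 1.
N/125 = 2713141; 2713141 ≡ 16 (mod 125); 16·86 ≡ 1, so inverse 86.
x ≡ 7·2588875·89 + 127·2439875·87 + 33·2276125·1 + 23·2713141·86 = 34012753023.
34012753023 mod 339142625 = 98490523.

98490523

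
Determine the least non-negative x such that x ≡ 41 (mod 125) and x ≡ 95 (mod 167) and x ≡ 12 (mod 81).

1371666

From x ≡ 41 (mod 125) write x = 41 + 125t. Substituting into x ≡ 95 (mod 167) gives 125t ≡ 54 (mod 167), and since 125⁻¹ ≡ 163 (mod 167), t ≡ 118. Hence x ≡ 41 + 125·118 = 14791 (mod 20875).
From x ≡ 14791 (mod 20875) write x = 14791 + 20875t. Substituting into x ≡ 12 (mod 81) gives 20875t ≡ 44 (mod 81), and since 58⁻¹ ≡ 7 (mod 81), t ≡ 65. Hence x ≡ 14791 + 20875·65 = 1371666 (mod 1690875).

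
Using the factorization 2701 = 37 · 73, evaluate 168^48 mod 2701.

877

Mod 37: 168 ≡ 20; by Fermat, exponent reduces to 48 mod 36 = 12; 20^12 ≡ 26 (mod 37).
Mod 73: 168 ≡ 22; 22^48 ≡ 1 (mod 73).
Combine by CRT: x ≡ 26 (mod 37), x ≡ 1 (mod 73) ⇒ x ≡ 877 (mod 2701).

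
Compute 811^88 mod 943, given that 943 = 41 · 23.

Mod 41: 811 ≡ 32; by Fermat, exponent reduces to 88 mod 40 = 8; 32^8 ≡ 1 (mod 41).
Mod 23: 811 ≡ 6; since 22 | 88, by Fermat 6^88 ≡ 1 (mod 23).
Combine by CRT: x ≡ 1 (mod 41), x ≡ 1 (mod 23) ⇒ x ≡ 1 (mod 943).

1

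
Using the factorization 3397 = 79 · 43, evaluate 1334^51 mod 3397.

173

Mod 79: 1334 ≡ 70; 70^51 ≡ 15 (mod 79).
Mod 43: 1334 ≡ 1; by Fermat, exponent reduces to 51 mod 42 = 9; 1^9 ≡ 1 (mod 43).
Combine by CRT: x ≡ 15 (mod 79), x ≡ 1 (mod 43) ⇒ x ≡ 173 (mod 3397).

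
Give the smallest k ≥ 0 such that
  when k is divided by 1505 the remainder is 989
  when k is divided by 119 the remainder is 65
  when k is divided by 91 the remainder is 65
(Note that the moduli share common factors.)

34099

Combine the congruences pairwise.
gcd(1505, 119) = 7 and 7 | (65 − 989), so the pair is consistent; merging gives k ≡ 8514 (mod 25585), where 25585 = lcm(1505, 119).
gcd(25585, 91) = 7 and 7 | (65 − 8514), so the pair is consistent; merging gives k ≡ 34099 (mod 332605), where 332605 = lcm(25585, 91).
The solution is unique modulo lcm(1505, 119, 91) = 332605.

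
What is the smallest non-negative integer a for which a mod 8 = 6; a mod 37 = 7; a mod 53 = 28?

9886

From a ≡ 6 (mod 8) write a = 6 + 8t. Substituting into a ≡ 7 (mod 37) gives 8t ≡ 1 (mod 37), and since 8⁻¹ ≡ 14 (mod 37), t ≡ 14. Hence a ≡ 6 + 8·14 = 118 (mod 296).
From a ≡ 118 (mod 296) write a = 118 + 296t. Substituting into a ≡ 28 (mod 53) gives 296t ≡ 16 (mod 53), and since 31⁻¹ ≡ 12 (mod 53), t ≡ 33. Hence a ≡ 118 + 296·33 = 9886 (mod 15688).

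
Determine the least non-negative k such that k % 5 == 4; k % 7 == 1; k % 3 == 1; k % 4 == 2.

The moduli are pairwise coprime; N = 5·7·3·4 = 420.
N/5 = 84; 84 ≡ 4 (mod 5); 4·4 ≡ 1, so inverse 4.
N/7 = 60; 60 ≡ 4 (mod 7); 4·2 ≡ 1, so inverse 2.
N/3 = 140; 140 ≡ 2 (mod 3); 2·2 ≡ 1, so inverse 2.
N/4 = 105; 105 ≡ 1 (mod 4), inverse 1.
k ≡ 4·84·4 + 1·60·2 + 1·140·2 + 2·105·1 = 1954.
1954 mod 420 = 274.

274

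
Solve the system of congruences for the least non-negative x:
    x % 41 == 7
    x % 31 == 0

Combine the congruences pairwise.
From x ≡ 7 (mod 41) write x = 7 + 41t. Substituting into x ≡ 0 (mod 31) gives 41t ≡ 24 (mod 31), and since 10⁻¹ ≡ 28 (mod 31), t ≡ 21. Hence x ≡ 7 + 41·21 = 868 (mod 1271).

868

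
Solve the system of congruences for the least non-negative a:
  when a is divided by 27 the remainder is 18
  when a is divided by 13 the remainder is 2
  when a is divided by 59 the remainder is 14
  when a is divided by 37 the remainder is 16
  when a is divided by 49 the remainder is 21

4243176

From a ≡ 18 (mod 27) write a = 18 + 27t. Substituting into a ≡ 2 (mod 13) gives 27t ≡ 10 (mod 13), and since 1⁻¹ ≡ 1 (mod 13), t ≡ 10. Hence a ≡ 18 + 27·10 = 288 (mod 351).
From a ≡ 288 (mod 351) write a = 288 + 351t. Substituting into a ≡ 14 (mod 59) gives 351t ≡ 21 (mod 59), and since 56⁻¹ ≡ 39 (mod 59), t ≡ 52. Hence a ≡ 288 + 351·52 = 18540 (mod 20709).
From a ≡ 18540 (mod 20709) write a = 18540 + 20709t. Substituting into a ≡ 16 (mod 37) gives 20709t ≡ 13 (mod 37), and since 26⁻¹ ≡ 10 (mod 37), t ≡ 19. Hence a ≡ 18540 + 20709·19 = 412011 (mod 766233).
From a ≡ 412011 (mod 766233) write a = 412011 + 766233t. Substituting into a ≡ 21 (mod 49) gives 766233t ≡ 2 (mod 49), and since 20⁻¹ ≡ 27 (mod 49), t ≡ 5. Hence a ≡ 412011 + 766233·5 = 4243176 (mod 37545417).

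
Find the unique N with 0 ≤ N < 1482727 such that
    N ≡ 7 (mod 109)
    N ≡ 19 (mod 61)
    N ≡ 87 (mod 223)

118054

The moduli are pairwise coprime; M = 109·61·223 = 1482727.
M/109 = 13603; 13603 ≡ 87 (mod 109); 87·104 ≡ 1, so inverse 104.
M/61 = 24307; 24307 ≡ 29 (mod 61); 29·40 ≡ 1, so inverse 40.
M/223 = 6649; 6649 ≡ 182 (mod 223); 182·87 ≡ 1, so inverse 87.
N ≡ 7·13603·104 + 19·24307·40 + 87·6649·87 = 78702585.
78702585 mod 1482727 = 118054.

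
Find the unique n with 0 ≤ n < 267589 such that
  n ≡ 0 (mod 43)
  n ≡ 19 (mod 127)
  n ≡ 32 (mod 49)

173247

From n ≡ 0 (mod 43) write n = 0 + 43t. Substituting into n ≡ 19 (mod 127) gives 43t ≡ 19 (mod 127), and since 43⁻¹ ≡ 65 (mod 127), t ≡ 92. Hence n ≡ 0 + 43·92 = 3956 (mod 5461).
From n ≡ 3956 (mod 5461) write n = 3956 + 5461t. Substituting into n ≡ 32 (mod 49) gives 5461t ≡ 45 (mod 49), and since 22⁻¹ ≡ 29 (mod 49), t ≡ 31. Hence n ≡ 3956 + 5461·31 = 173247 (mod 267589).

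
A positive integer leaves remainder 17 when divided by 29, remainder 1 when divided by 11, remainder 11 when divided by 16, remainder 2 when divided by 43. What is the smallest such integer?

74779

The moduli are pairwise coprime; N = 29·11·16·43 = 219472.
N/29 = 7568; 7568 ≡ 28 (mod 29); 28·28 ≡ 1, so inverse 28.
N/11 = 19952; 19952 ≡ 9 (mod 11); 9·5 ≡ 1, so inverse 5.
N/16 = 13717; 13717 ≡ 5 (mod 16); 5·13 ≡ 1, so inverse 13.
N/43 = 5104; 5104 ≡ 30 (mod 43); 30·33 ≡ 1, so inverse 33.
x ≡ 17·7568·28 + 1·19952·5 + 11·13717·13 + 2·5104·33 = 6000523.
6000523 mod 219472 = 74779.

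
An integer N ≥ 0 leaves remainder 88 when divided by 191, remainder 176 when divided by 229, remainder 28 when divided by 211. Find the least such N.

The moduli are pairwise coprime; M = 191·229·211 = 9228929.
M/191 = 48319; 48319 ≡ 187 (mod 191); 187·143 ≡ 1, so inverse 143.
M/229 = 40301; 40301 ≡ 226 (mod 229); 226·76 ≡ 1, so inverse 76.
M/211 = 43739; 43739 ≡ 62 (mod 211); 62·194 ≡ 1, so inverse 194.
N ≡ 88·48319·143 + 176·40301·76 + 28·43739·194 = 1384702720.
1384702720 mod 9228929 = 363370.

363370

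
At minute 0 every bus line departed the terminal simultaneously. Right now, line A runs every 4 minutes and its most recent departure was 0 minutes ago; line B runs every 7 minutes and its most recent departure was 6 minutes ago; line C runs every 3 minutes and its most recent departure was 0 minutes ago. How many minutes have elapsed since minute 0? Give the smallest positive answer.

From t ≡ 0 (mod 4) write t = 0 + 4s. Substituting into t ≡ 6 (mod 7) gives 4s ≡ 6 (mod 7), and since 4⁻¹ ≡ 2 (mod 7), s ≡ 5. Hence t ≡ 0 + 4·5 = 20 (mod 28).
From t ≡ 20 (mod 28) write t = 20 + 28s. Substituting into t ≡ 0 (mod 3) gives 28s ≡ 1 (mod 3), and since 1⁻¹ ≡ 1 (mod 3), s ≡ 1. Hence t ≡ 20 + 28·1 = 48 (mod 84).

48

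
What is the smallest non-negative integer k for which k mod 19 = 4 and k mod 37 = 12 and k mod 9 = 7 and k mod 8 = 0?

The moduli are pairwise coprime; N = 19·37·9·8 = 50616.
N/19 = 2664; 2664 ≡ 4 (mod 19); 4·5 ≡ 1, so inverse 5.
N/37 = 1368; 1368 ≡ 36 (mod 37); 36·36 ≡ 1, so inverse 36.
N/9 = 5624; 5624 ≡ 8 (mod 9); 8·8 ≡ 1, so inverse 8.
N/8 = 6327; 6327 ≡ 7 (mod 8); 7·7 ≡ 1, so inverse 7.
k ≡ 4·2664·5 + 12·1368·36 + 7·5624·8 + 0·6327·7 = 959200.
959200 mod 50616 = 48112.

48112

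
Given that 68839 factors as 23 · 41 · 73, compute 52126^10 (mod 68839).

21393

Mod 23: 52126 ≡ 8; 8^10 ≡ 3 (mod 23).
Mod 41: 52126 ≡ 15; 15^10 ≡ 32 (mod 41).
Mod 73: 52126 ≡ 4; 4^10 ≡ 4 (mod 73).
Combine by CRT: x ≡ 3 (mod 23), x ≡ 32 (mod 41), x ≡ 4 (mod 73) ⇒ x ≡ 21393 (mod 68839).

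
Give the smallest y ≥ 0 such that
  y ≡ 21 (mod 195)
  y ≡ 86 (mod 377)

1971

gcd(195, 377) = 13 and 13 | (86 − 21), so the pair is consistent; merging gives y ≡ 1971 (mod 5655), where 5655 = lcm(195, 377).
The solution is unique modulo lcm(195, 377) = 5655.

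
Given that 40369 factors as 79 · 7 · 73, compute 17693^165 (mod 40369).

Mod 79: 17693 ≡ 76; by Fermat, exponent reduces to 165 mod 78 = 9; 76^9 ≡ 67 (mod 79).
Mod 7: 17693 ≡ 4; by Fermat, exponent reduces to 165 mod 6 = 3; 4^3 ≡ 1 (mod 7).
Mod 73: 17693 ≡ 27; by Fermat, exponent reduces to 165 mod 72 = 21; 27^21 ≡ 27 (mod 73).
Combine by CRT: x ≡ 67 (mod 79), x ≡ 1 (mod 7), x ≡ 27 (mod 73) ⇒ x ≡ 20686 (mod 40369).

20686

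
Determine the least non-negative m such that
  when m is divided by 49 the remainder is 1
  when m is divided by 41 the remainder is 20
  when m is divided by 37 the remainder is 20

From m ≡ 1 (mod 49) write m = 1 + 49t. Substituting into m ≡ 20 (mod 41) gives 49t ≡ 19 (mod 41), and since 8⁻¹ ≡ 36 (mod 41), t ≡ 28. Hence m ≡ 1 + 49·28 = 1373 (mod 2009).
From m ≡ 1373 (mod 2009) write m = 1373 + 2009t. Substituting into m ≡ 20 (mod 37) gives 2009t ≡ 16 (mod 37), and since 11⁻¹ ≡ 27 (mod 37), t ≡ 25. Hence m ≡ 1373 + 2009·25 = 51598 (mod 74333).

51598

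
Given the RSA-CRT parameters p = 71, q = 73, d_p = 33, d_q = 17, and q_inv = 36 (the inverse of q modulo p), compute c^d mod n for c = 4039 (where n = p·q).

m₁ = c^(d_p) mod p: c ≡ 63 (mod 71), and 63^33 mod 71 = 61.
m₂ = c^(d_q) mod q: c ≡ 24 (mod 73), and 24^17 mod 73 = 3.
h = q_inv·(m₁ − m₂) mod p = 36·(61 − 3) mod 71 = 29.
m = m₂ + h·q = 3 + 29·73 = 2120.

2120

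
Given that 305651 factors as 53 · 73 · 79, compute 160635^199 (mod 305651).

241230

Mod 53: 160635 ≡ 45; by Fermat, exponent reduces to 199 mod 52 = 43; 45^43 ≡ 27 (mod 53).
Mod 73: 160635 ≡ 35; by Fermat, exponent reduces to 199 mod 72 = 55; 35^55 ≡ 38 (mod 73).
Mod 79: 160635 ≡ 28; by Fermat, exponent reduces to 199 mod 78 = 43; 28^43 ≡ 43 (mod 79).
Combine by CRT: x ≡ 27 (mod 53), x ≡ 38 (mod 73), x ≡ 43 (mod 79) ⇒ x ≡ 241230 (mod 305651).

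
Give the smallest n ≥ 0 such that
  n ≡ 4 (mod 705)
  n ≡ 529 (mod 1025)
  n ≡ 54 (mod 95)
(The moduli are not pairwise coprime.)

2629654

Combine the congruences pairwise.
gcd(705, 1025) = 5 and 5 | (529 − 4), so the pair is consistent; merging gives n ≡ 28204 (mod 144525), where 144525 = lcm(705, 1025).
gcd(144525, 95) = 5 and 5 | (54 − 28204), so the pair is consistent; merging gives n ≡ 2629654 (mod 2745975), where 2745975 = lcm(144525, 95).
The solution is unique modulo lcm(705, 1025, 95) = 2745975.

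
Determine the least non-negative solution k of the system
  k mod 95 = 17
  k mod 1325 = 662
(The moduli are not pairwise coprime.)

gcd(95, 1325) = 5 and 5 | (662 − 17), so the pair is consistent; merging gives k ≡ 20537 (mod 25175), where 25175 = lcm(95, 1325).
The solution is unique modulo lcm(95, 1325) = 25175.

20537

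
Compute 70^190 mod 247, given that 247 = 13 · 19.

Mod 13: 70 ≡ 5; by Fermat, exponent reduces to 190 mod 12 = 10; 5^10 ≡ 12 (mod 13).
Mod 19: 70 ≡ 13; by Fermat, exponent reduces to 190 mod 18 = 10; 13^10 ≡ 6 (mod 19).
Combine by CRT: x ≡ 12 (mod 13), x ≡ 6 (mod 19) ⇒ x ≡ 25 (mod 247).

25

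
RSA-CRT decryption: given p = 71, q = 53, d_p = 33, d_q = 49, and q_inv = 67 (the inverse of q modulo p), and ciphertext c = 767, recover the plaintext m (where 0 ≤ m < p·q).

m₁ = c^(d_p) mod p: c ≡ 57 (mod 71), and 57^33 mod 71 = 25.
m₂ = c^(d_q) mod q: c ≡ 25 (mod 53), and 25^49 mod 53 = 37.
h = q_inv·(m₁ − m₂) mod p = 67·(25 − 37) mod 71 = 48.
m = m₂ + h·q = 37 + 48·53 = 2581.

2581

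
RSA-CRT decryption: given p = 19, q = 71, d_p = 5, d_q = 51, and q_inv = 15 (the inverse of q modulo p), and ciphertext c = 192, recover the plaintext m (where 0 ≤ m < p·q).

m₁ = c^(d_p) mod p: c ≡ 2 (mod 19), and 2^5 mod 19 = 13.
m₂ = c^(d_q) mod q: c ≡ 50 (mod 71), and 50^51 mod 71 = 4.
h = q_inv·(m₁ − m₂) mod p = 15·(13 − 4) mod 19 = 2.
m = m₂ + h·q = 4 + 2·71 = 146.

146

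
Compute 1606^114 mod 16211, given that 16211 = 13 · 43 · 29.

Mod 13: 1606 ≡ 7; by Fermat, exponent reduces to 114 mod 12 = 6; 7^6 ≡ 12 (mod 13).
Mod 43: 1606 ≡ 15; by Fermat, exponent reduces to 114 mod 42 = 30; 15^30 ≡ 16 (mod 43).
Mod 29: 1606 ≡ 11; by Fermat, exponent reduces to 114 mod 28 = 2; 11^2 ≡ 5 (mod 29).
Combine by CRT: x ≡ 12 (mod 13), x ≡ 16 (mod 43), x ≡ 5 (mod 29) ⇒ x ≡ 2209 (mod 16211).

2209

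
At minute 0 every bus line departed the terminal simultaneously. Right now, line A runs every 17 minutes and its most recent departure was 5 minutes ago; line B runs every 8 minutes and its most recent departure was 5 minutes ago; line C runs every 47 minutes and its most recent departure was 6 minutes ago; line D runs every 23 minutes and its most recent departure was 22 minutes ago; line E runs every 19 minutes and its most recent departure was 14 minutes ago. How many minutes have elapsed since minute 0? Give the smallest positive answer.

The moduli are pairwise coprime; N = 17·8·47·23·19 = 2793304.
N/17 = 164312; 164312 ≡ 7 (mod 17); 7·5 ≡ 1, so inverse 5.
N/8 = 349163; 349163 ≡ 3 (mod 8); 3·3 ≡ 1, so inverse 3.
N/47 = 59432; 59432 ≡ 24 (mod 47); 24·2 ≡ 1, so inverse 2.
N/23 = 121448; 121448 ≡ 8 (mod 23); 8·3 ≡ 1, so inverse 3.
N/19 = 147016; 147016 ≡ 13 (mod 19); 13·3 ≡ 1, so inverse 3.
t ≡ 5·164312·5 + 5·349163·3 + 6·59432·2 + 22·121448·3 + 14·147016·3 = 24248669.
24248669 mod 2793304 = 1902237.

1902237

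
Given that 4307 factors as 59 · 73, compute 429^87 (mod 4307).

1

Mod 59: 429 ≡ 16; by Fermat, exponent reduces to 87 mod 58 = 29; 16^29 ≡ 1 (mod 59).
Mod 73: 429 ≡ 64; by Fermat, exponent reduces to 87 mod 72 = 15; 64^15 ≡ 1 (mod 73).
Combine by CRT: x ≡ 1 (mod 59), x ≡ 1 (mod 73) ⇒ x ≡ 1 (mod 4307).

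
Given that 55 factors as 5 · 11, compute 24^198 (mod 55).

Mod 5: 24 ≡ 4; by Fermat, exponent reduces to 198 mod 4 = 2; 4^2 ≡ 1 (mod 5).
Mod 11: 24 ≡ 2; by Fermat, exponent reduces to 198 mod 10 = 8; 2^8 ≡ 3 (mod 11).
Combine by CRT: x ≡ 1 (mod 5), x ≡ 3 (mod 11) ⇒ x ≡ 36 (mod 55).

36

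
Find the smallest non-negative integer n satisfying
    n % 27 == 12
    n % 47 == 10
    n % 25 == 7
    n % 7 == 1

148107

Combine the congruences pairwise.
From n ≡ 12 (mod 27) write n = 12 + 27t. Substituting into n ≡ 10 (mod 47) gives 27t ≡ 45 (mod 47), and since 27⁻¹ ≡ 7 (mod 47), t ≡ 33. Hence n ≡ 12 + 27·33 = 903 (mod 1269).
From n ≡ 903 (mod 1269) write n = 903 + 1269t. Substituting into n ≡ 7 (mod 25) gives 1269t ≡ 4 (mod 25), and since 19⁻¹ ≡ 4 (mod 25), t ≡ 16. Hence n ≡ 903 + 1269·16 = 21207 (mod 31725).
From n ≡ 21207 (mod 31725) write n = 21207 + 31725t. Substituting into n ≡ 1 (mod 7) gives 31725t ≡ 4 (mod 7), and since 1⁻¹ ≡ 1 (mod 7), t ≡ 4. Hence n ≡ 21207 + 31725·4 = 148107 (mod 222075).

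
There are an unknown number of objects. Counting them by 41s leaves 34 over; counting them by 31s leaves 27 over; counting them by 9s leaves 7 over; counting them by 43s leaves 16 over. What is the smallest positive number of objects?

111472

From N ≡ 34 (mod 41) write N = 34 + 41t. Substituting into N ≡ 27 (mod 31) gives 41t ≡ 24 (mod 31), and since 10⁻¹ ≡ 28 (mod 31), t ≡ 21. Hence N ≡ 34 + 41·21 = 895 (mod 1271).
From N ≡ 895 (mod 1271) write N = 895 + 1271t. Substituting into N ≡ 7 (mod 9) gives 1271t ≡ 3 (mod 9), and since 2⁻¹ ≡ 5 (mod 9), t ≡ 6. Hence N ≡ 895 + 1271·6 = 8521 (mod 11439).
From N ≡ 8521 (mod 11439) write N = 8521 + 11439t. Substituting into N ≡ 16 (mod 43) gives 11439t ≡ 9 (mod 43), and since 1⁻¹ ≡ 1 (mod 43), t ≡ 9. Hence N ≡ 8521 + 11439·9 = 111472 (mod 491877).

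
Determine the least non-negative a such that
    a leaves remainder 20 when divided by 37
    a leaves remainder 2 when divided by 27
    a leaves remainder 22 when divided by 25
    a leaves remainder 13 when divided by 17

Combine the congruences pairwise.
From a ≡ 20 (mod 37) write a = 20 + 37t. Substituting into a ≡ 2 (mod 27) gives 37t ≡ 9 (mod 27), and since 10⁻¹ ≡ 19 (mod 27), t ≡ 9. Hence a ≡ 20 + 37·9 = 353 (mod 999).
From a ≡ 353 (mod 999) write a = 353 + 999t. Substituting into a ≡ 22 (mod 25) gives 999t ≡ 19 (mod 25), and since 24⁻¹ ≡ 24 (mod 25), t ≡ 6. Hence a ≡ 353 + 999·6 = 6347 (mod 24975).
From a ≡ 6347 (mod 24975) write a = 6347 + 24975t. Substituting into a ≡ 13 (mod 17) gives 24975t ≡ 7 (mod 17), and since 2⁻¹ ≡ 9 (mod 17), t ≡ 12. Hence a ≡ 6347 + 24975·12 = 306047 (mod 424575).

306047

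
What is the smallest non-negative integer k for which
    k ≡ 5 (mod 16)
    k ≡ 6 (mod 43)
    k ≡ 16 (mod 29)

From k ≡ 5 (mod 16) write k = 5 + 16t. Substituting into k ≡ 6 (mod 43) gives 16t ≡ 1 (mod 43), and since 16⁻¹ ≡ 35 (mod 43), t ≡ 35. Hence k ≡ 5 + 16·35 = 565 (mod 688).
From k ≡ 565 (mod 688) write k = 565 + 688t. Substituting into k ≡ 16 (mod 29) gives 688t ≡ 2 (mod 29), and since 21⁻¹ ≡ 18 (mod 29), t ≡ 7. Hence k ≡ 565 + 688·7 = 5381 (mod 19952).

5381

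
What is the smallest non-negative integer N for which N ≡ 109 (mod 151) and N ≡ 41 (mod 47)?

1921

From N ≡ 109 (mod 151) write N = 109 + 151t. Substituting into N ≡ 41 (mod 47) gives 151t ≡ 26 (mod 47), and since 10⁻¹ ≡ 33 (mod 47), t ≡ 12. Hence N ≡ 109 + 151·12 = 1921 (mod 7097).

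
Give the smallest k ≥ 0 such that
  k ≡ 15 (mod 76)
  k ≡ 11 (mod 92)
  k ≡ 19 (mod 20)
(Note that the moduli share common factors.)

2219

Combine the congruences pairwise.
gcd(76, 92) = 4 and 4 | (11 − 15), so the pair is consistent; merging gives k ≡ 471 (mod 1748), where 1748 = lcm(76, 92).
gcd(1748, 20) = 4 and 4 | (19 − 471), so the pair is consistent; merging gives k ≡ 2219 (mod 8740), where 8740 = lcm(1748, 20).
The solution is unique modulo lcm(76, 92, 20) = 8740.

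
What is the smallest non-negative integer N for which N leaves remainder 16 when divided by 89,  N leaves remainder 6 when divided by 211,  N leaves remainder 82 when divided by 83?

The moduli are pairwise coprime; M = 89·211·83 = 1558657.
M/89 = 17513; 17513 ≡ 69 (mod 89); 69·40 ≡ 1, so inverse 40.
M/211 = 7387; 7387 ≡ 2 (mod 211); 2·106 ≡ 1, so inverse 106.
M/83 = 18779; 18779 ≡ 21 (mod 83); 21·4 ≡ 1, so inverse 4.
N ≡ 16·17513·40 + 6·7387·106 + 82·18779·4 = 22065964.
22065964 mod 1558657 = 244766.

244766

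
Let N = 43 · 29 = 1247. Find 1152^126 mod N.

173

Mod 43: 1152 ≡ 34; since 42 | 126, by Fermat 34^126 ≡ 1 (mod 43).
Mod 29: 1152 ≡ 21; by Fermat, exponent reduces to 126 mod 28 = 14; 21^14 ≡ 28 (mod 29).
Combine by CRT: x ≡ 1 (mod 43), x ≡ 28 (mod 29) ⇒ x ≡ 173 (mod 1247).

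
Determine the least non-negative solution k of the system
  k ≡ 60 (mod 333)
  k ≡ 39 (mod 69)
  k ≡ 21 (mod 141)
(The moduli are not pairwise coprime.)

Combine the congruences pairwise.
gcd(333, 69) = 3 and 3 | (39 − 60), so the pair is consistent; merging gives k ≡ 6387 (mod 7659), where 7659 = lcm(333, 69).
gcd(7659, 141) = 3 and 3 | (21 − 6387), so the pair is consistent; merging gives k ≡ 266793 (mod 359973), where 359973 = lcm(7659, 141).
The solution is unique modulo lcm(333, 69, 141) = 359973.

266793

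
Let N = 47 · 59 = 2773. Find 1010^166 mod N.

Mod 47: 1010 ≡ 23; by Fermat, exponent reduces to 166 mod 46 = 28; 23^28 ≡ 25 (mod 47).
Mod 59: 1010 ≡ 7; by Fermat, exponent reduces to 166 mod 58 = 50; 7^50 ≡ 57 (mod 59).
Combine by CRT: x ≡ 25 (mod 47), x ≡ 57 (mod 59) ⇒ x ≡ 824 (mod 2773).

824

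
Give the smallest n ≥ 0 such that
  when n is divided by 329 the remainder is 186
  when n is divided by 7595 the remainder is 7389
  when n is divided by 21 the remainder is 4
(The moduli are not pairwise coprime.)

820054

Combine the congruences pairwise.
gcd(329, 7595) = 7 and 7 | (7389 − 186), so the pair is consistent; merging gives n ≡ 106124 (mod 356965), where 356965 = lcm(329, 7595).
gcd(356965, 21) = 7 and 7 | (4 − 106124), so the pair is consistent; merging gives n ≡ 820054 (mod 1070895), where 1070895 = lcm(356965, 21).
The solution is unique modulo lcm(329, 7595, 21) = 1070895.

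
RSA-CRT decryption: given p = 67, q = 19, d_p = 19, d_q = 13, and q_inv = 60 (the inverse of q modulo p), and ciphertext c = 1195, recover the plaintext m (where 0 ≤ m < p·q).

301

m₁ = c^(d_p) mod p: c ≡ 56 (mod 67), and 56^19 mod 67 = 33.
m₂ = c^(d_q) mod q: c ≡ 17 (mod 19), and 17^13 mod 19 = 16.
h = q_inv·(m₁ − m₂) mod p = 60·(33 − 16) mod 67 = 15.
m = m₂ + h·q = 16 + 15·19 = 301.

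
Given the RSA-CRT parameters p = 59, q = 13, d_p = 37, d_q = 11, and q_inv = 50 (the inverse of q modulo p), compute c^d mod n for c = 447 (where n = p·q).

m₁ = c^(d_p) mod p: c ≡ 34 (mod 59), and 34^37 mod 59 = 40.
m₂ = c^(d_q) mod q: c ≡ 5 (mod 13), and 5^11 mod 13 = 8.
h = q_inv·(m₁ − m₂) mod p = 50·(40 − 8) mod 59 = 7.
m = m₂ + h·q = 8 + 7·13 = 99.

99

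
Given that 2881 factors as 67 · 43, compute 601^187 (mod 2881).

171

Mod 67: 601 ≡ 65; by Fermat, exponent reduces to 187 mod 66 = 55; 65^55 ≡ 37 (mod 67).
Mod 43: 601 ≡ 42; by Fermat, exponent reduces to 187 mod 42 = 19; 42^19 ≡ 42 (mod 43).
Combine by CRT: x ≡ 37 (mod 67), x ≡ 42 (mod 43) ⇒ x ≡ 171 (mod 2881).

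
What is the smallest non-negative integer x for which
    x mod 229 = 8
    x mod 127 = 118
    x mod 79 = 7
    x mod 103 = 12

142686015

The moduli are pairwise coprime; N = 229·127·79·103 = 236648371.
N/229 = 1033399; 1033399 ≡ 151 (mod 229); 151·91 ≡ 1, so inverse 91.
N/127 = 1863373; 1863373 ≡ 29 (mod 127); 29·92 ≡ 1, so inverse 92.
N/79 = 2995549; 2995549 ≡ 27 (mod 79); 27·41 ≡ 1, so inverse 41.
N/103 = 2297557; 2297557 ≡ 39 (mod 103); 39·37 ≡ 1, so inverse 37.
x ≡ 8·1033399·91 + 118·1863373·92 + 7·2995549·41 + 12·2297557·37 = 22860929631.
22860929631 mod 236648371 = 142686015.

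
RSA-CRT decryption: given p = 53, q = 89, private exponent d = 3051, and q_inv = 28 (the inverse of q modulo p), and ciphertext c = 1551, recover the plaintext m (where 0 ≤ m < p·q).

d_p = d mod (p−1) = 3051 mod 52 = 35; d_q = d mod (q−1) = 59.
m₁ = c^(d_p) mod p: c ≡ 14 (mod 53), and 14^35 mod 53 = 32.
m₂ = c^(d_q) mod q: c ≡ 38 (mod 89), and 38^59 mod 89 = 6.
h = q_inv·(m₁ − m₂) mod p = 28·(32 − 6) mod 53 = 39.
m = m₂ + h·q = 6 + 39·89 = 3477.

3477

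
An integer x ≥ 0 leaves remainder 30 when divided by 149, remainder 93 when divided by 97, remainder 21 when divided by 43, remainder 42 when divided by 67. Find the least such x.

13602985

The moduli are pairwise coprime; N = 149·97·43·67 = 41639093.
N/149 = 279457; 279457 ≡ 82 (mod 149); 82·20 ≡ 1, so inverse 20.
N/97 = 429269; 429269 ≡ 44 (mod 97); 44·86 ≡ 1, so inverse 86.
N/43 = 968351; 968351 ≡ 34 (mod 43); 34·19 ≡ 1, so inverse 19.
N/67 = 621479; 621479 ≡ 54 (mod 67); 54·36 ≡ 1, so inverse 36.
x ≡ 30·279457·20 + 93·429269·86 + 21·968351·19 + 42·621479·36 = 4927015959.
4927015959 mod 41639093 = 13602985.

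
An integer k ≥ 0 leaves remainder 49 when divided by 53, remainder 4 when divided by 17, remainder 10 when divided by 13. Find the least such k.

8317

The moduli are pairwise coprime; N = 53·17·13 = 11713.
N/53 = 221; 221 ≡ 9 (mod 53); 9·6 ≡ 1, so inverse 6.
N/17 = 689; 689 ≡ 9 (mod 17); 9·2 ≡ 1, so inverse 2.
N/13 = 901; 901 ≡ 4 (mod 13); 4·10 ≡ 1, so inverse 10.
k ≡ 49·221·6 + 4·689·2 + 10·901·10 = 160586.
160586 mod 11713 = 8317.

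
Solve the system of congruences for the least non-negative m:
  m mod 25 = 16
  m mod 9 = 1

91

Combine the congruences pairwise.
From m ≡ 16 (mod 25) write m = 16 + 25t. Substituting into m ≡ 1 (mod 9) gives 25t ≡ 3 (mod 9), and since 7⁻¹ ≡ 4 (mod 9), t ≡ 3. Hence m ≡ 16 + 25·3 = 91 (mod 225).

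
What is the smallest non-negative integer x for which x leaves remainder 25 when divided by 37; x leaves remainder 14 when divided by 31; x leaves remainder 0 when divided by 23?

15824

From x ≡ 25 (mod 37) write x = 25 + 37t. Substituting into x ≡ 14 (mod 31) gives 37t ≡ 20 (mod 31), and since 6⁻¹ ≡ 26 (mod 31), t ≡ 24. Hence x ≡ 25 + 37·24 = 913 (mod 1147).
From x ≡ 913 (mod 1147) write x = 913 + 1147t. Substituting into x ≡ 0 (mod 23) gives 1147t ≡ 7 (mod 23), and since 20⁻¹ ≡ 15 (mod 23), t ≡ 13. Hence x ≡ 913 + 1147·13 = 15824 (mod 26381).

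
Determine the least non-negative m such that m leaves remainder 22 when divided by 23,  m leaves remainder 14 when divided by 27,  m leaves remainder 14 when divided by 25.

689

The moduli are pairwise coprime; N = 23·27·25 = 15525.
N/23 = 675; 675 ≡ 8 (mod 23); 8·3 ≡ 1, so inverse 3.
N/27 = 575; 575 ≡ 8 (mod 27); 8·17 ≡ 1, so inverse 17.
N/25 = 621; 621 ≡ 21 (mod 25); 21·6 ≡ 1, so inverse 6.
m ≡ 22·675·3 + 14·575·17 + 14·621·6 = 233564.
233564 mod 15525 = 689.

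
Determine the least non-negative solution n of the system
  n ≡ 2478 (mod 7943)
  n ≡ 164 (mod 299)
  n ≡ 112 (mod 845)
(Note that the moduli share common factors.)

582317

gcd(7943, 299) = 13 and 13 | (164 − 2478), so the pair is consistent; merging gives n ≡ 34250 (mod 182689), where 182689 = lcm(7943, 299).
gcd(182689, 845) = 169 and 169 | (112 − 34250), so the pair is consistent; merging gives n ≡ 582317 (mod 913445), where 913445 = lcm(182689, 845).
The solution is unique modulo lcm(7943, 299, 845) = 913445.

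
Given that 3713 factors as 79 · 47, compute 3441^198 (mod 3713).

Mod 79: 3441 ≡ 44; by Fermat, exponent reduces to 198 mod 78 = 42; 44^42 ≡ 22 (mod 79).
Mod 47: 3441 ≡ 10; by Fermat, exponent reduces to 198 mod 46 = 14; 10^14 ≡ 4 (mod 47).
Combine by CRT: x ≡ 22 (mod 79), x ≡ 4 (mod 47) ⇒ x ≡ 1602 (mod 3713).

1602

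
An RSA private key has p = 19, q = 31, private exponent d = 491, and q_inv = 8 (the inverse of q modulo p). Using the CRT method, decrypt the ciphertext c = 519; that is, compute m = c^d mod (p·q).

271

d_p = d mod (p−1) = 491 mod 18 = 5; d_q = d mod (q−1) = 11.
m₁ = c^(d_p) mod p: c ≡ 6 (mod 19), and 6^5 mod 19 = 5.
m₂ = c^(d_q) mod q: c ≡ 23 (mod 31), and 23^11 mod 31 = 23.
h = q_inv·(m₁ − m₂) mod p = 8·(5 − 23) mod 19 = 8.
m = m₂ + h·q = 23 + 8·31 = 271.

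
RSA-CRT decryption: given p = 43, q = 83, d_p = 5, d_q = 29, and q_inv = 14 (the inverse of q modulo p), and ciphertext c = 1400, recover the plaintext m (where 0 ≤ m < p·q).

m₁ = c^(d_p) mod p: c ≡ 24 (mod 43), and 24^5 mod 43 = 13.
m₂ = c^(d_q) mod q: c ≡ 72 (mod 83), and 72^29 mod 83 = 42.
h = q_inv·(m₁ − m₂) mod p = 14·(13 − 42) mod 43 = 24.
m = m₂ + h·q = 42 + 24·83 = 2034.

2034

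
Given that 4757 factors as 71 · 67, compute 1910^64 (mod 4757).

4225

Mod 71: 1910 ≡ 64; 64^64 ≡ 36 (mod 71).
Mod 67: 1910 ≡ 34; 34^64 ≡ 4 (mod 67).
Combine by CRT: x ≡ 36 (mod 71), x ≡ 4 (mod 67) ⇒ x ≡ 4225 (mod 4757).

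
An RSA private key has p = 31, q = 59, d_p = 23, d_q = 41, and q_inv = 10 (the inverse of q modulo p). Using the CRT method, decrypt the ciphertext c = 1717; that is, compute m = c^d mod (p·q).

952

m₁ = c^(d_p) mod p: c ≡ 12 (mod 31), and 12^23 mod 31 = 22.
m₂ = c^(d_q) mod q: c ≡ 6 (mod 59), and 6^41 mod 59 = 8.
h = q_inv·(m₁ − m₂) mod p = 10·(22 − 8) mod 31 = 16.
m = m₂ + h·q = 8 + 16·59 = 952.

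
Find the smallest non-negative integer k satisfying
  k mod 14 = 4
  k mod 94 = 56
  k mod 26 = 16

6542

Combine the congruences pairwise.
gcd(14, 94) = 2 and 2 | (56 − 4), so the pair is consistent; merging gives k ≡ 620 (mod 658), where 658 = lcm(14, 94).
gcd(658, 26) = 2 and 2 | (16 − 620), so the pair is consistent; merging gives k ≡ 6542 (mod 8554), where 8554 = lcm(658, 26).
The solution is unique modulo lcm(14, 94, 26) = 8554.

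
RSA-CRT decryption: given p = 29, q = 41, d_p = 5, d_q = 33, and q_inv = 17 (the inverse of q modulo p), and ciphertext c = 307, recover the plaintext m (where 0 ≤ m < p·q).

1061

m₁ = c^(d_p) mod p: c ≡ 17 (mod 29), and 17^5 mod 29 = 17.
m₂ = c^(d_q) mod q: c ≡ 20 (mod 41), and 20^33 mod 41 = 36.
h = q_inv·(m₁ − m₂) mod p = 17·(17 − 36) mod 29 = 25.
m = m₂ + h·q = 36 + 25·41 = 1061.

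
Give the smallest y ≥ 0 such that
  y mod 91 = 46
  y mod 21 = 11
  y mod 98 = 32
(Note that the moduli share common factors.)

gcd(91, 21) = 7 and 7 | (11 − 46), so the pair is consistent; merging gives y ≡ 137 (mod 273), where 273 = lcm(91, 21).
gcd(273, 98) = 7 and 7 | (32 − 137), so the pair is consistent; merging gives y ≡ 1502 (mod 3822), where 3822 = lcm(273, 98).
The solution is unique modulo lcm(91, 21, 98) = 3822.

1502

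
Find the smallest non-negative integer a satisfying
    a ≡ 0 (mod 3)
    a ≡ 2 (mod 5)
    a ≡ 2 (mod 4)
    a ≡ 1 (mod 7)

162

Combine the congruences pairwise.
From a ≡ 0 (mod 3) write a = 0 + 3t. Substituting into a ≡ 2 (mod 5) gives 3t ≡ 2 (mod 5), and since 3⁻¹ ≡ 2 (mod 5), t ≡ 4. Hence a ≡ 0 + 3·4 = 12 (mod 15).
From a ≡ 12 (mod 15) write a = 12 + 15t. Substituting into a ≡ 2 (mod 4) gives 15t ≡ 2 (mod 4), and since 3⁻¹ ≡ 3 (mod 4), t ≡ 2. Hence a ≡ 12 + 15·2 = 42 (mod 60).
From a ≡ 42 (mod 60) write a = 42 + 60t. Substituting into a ≡ 1 (mod 7) gives 60t ≡ 1 (mod 7), and since 4⁻¹ ≡ 2 (mod 7), t ≡ 2. Hence a ≡ 42 + 60·2 = 162 (mod 420).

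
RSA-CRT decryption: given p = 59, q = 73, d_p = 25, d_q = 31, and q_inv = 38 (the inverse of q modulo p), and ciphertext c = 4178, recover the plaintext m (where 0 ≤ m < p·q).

m₁ = c^(d_p) mod p: c ≡ 48 (mod 59), and 48^25 mod 59 = 46.
m₂ = c^(d_q) mod q: c ≡ 17 (mod 73), and 17^31 mod 73 = 52.
h = q_inv·(m₁ − m₂) mod p = 38·(46 − 52) mod 59 = 8.
m = m₂ + h·q = 52 + 8·73 = 636.

636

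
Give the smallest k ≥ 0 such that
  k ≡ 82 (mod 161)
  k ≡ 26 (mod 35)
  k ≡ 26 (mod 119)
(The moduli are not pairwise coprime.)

7166

Combine the congruences pairwise.
gcd(161, 35) = 7 and 7 | (26 − 82), so the pair is consistent; merging gives k ≡ 726 (mod 805), where 805 = lcm(161, 35).
gcd(805, 119) = 7 and 7 | (26 − 726), so the pair is consistent; merging gives k ≡ 7166 (mod 13685), where 13685 = lcm(805, 119).
The solution is unique modulo lcm(161, 35, 119) = 13685.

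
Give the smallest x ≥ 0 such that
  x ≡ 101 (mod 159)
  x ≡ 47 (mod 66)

gcd(159, 66) = 3 and 3 | (47 − 101), so the pair is consistent; merging gives x ≡ 3281 (mod 3498), where 3498 = lcm(159, 66).
The solution is unique modulo lcm(159, 66) = 3498.

3281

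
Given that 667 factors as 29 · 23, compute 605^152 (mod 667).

Mod 29: 605 ≡ 25; by Fermat, exponent reduces to 152 mod 28 = 12; 25^12 ≡ 20 (mod 29).
Mod 23: 605 ≡ 7; by Fermat, exponent reduces to 152 mod 22 = 20; 7^20 ≡ 8 (mod 23).
Combine by CRT: x ≡ 20 (mod 29), x ≡ 8 (mod 23) ⇒ x ≡ 629 (mod 667).

629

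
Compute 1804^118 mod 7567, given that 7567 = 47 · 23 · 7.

Mod 47: 1804 ≡ 18; by Fermat, exponent reduces to 118 mod 46 = 26; 18^26 ≡ 4 (mod 47).
Mod 23: 1804 ≡ 10; by Fermat, exponent reduces to 118 mod 22 = 8; 10^8 ≡ 2 (mod 23).
Mod 7: 1804 ≡ 5; by Fermat, exponent reduces to 118 mod 6 = 4; 5^4 ≡ 2 (mod 7).
Combine by CRT: x ≡ 4 (mod 47), x ≡ 2 (mod 23), x ≡ 2 (mod 7) ⇒ x ≡ 5315 (mod 7567).

5315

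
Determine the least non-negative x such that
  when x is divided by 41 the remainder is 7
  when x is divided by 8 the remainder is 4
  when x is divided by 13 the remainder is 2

2836

From x ≡ 7 (mod 41) write x = 7 + 41t. Substituting into x ≡ 4 (mod 8) gives 41t ≡ 5 (mod 8), and since 1⁻¹ ≡ 1 (mod 8), t ≡ 5. Hence x ≡ 7 + 41·5 = 212 (mod 328).
From x ≡ 212 (mod 328) write x = 212 + 328t. Substituting into x ≡ 2 (mod 13) gives 328t ≡ 11 (mod 13), and since 3⁻¹ ≡ 9 (mod 13), t ≡ 8. Hence x ≡ 212 + 328·8 = 2836 (mod 4264).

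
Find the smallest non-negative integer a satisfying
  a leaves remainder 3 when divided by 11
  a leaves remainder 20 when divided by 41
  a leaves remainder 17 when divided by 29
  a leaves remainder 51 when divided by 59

449749

The moduli are pairwise coprime; N = 11·41·29·59 = 771661.
N/11 = 70151; 70151 ≡ 4 (mod 11); 4·3 ≡ 1, so inverse 3.
N/41 = 18821; 18821 ≡ 2 (mod 41); 2·21 ≡ 1, so inverse 21.
N/29 = 26609; 26609 ≡ 16 (mod 29); 16·20 ≡ 1, so inverse 20.
N/59 = 13079; 13079 ≡ 40 (mod 59); 40·31 ≡ 1, so inverse 31.
a ≡ 3·70151·3 + 20·18821·21 + 17·26609·20 + 51·13079·31 = 38261138.
38261138 mod 771661 = 449749.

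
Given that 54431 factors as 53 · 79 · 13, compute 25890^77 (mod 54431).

13570

Mod 53: 25890 ≡ 26; by Fermat, exponent reduces to 77 mod 52 = 25; 26^25 ≡ 2 (mod 53).
Mod 79: 25890 ≡ 57; 57^77 ≡ 61 (mod 79).
Mod 13: 25890 ≡ 7; by Fermat, exponent reduces to 77 mod 12 = 5; 7^5 ≡ 11 (mod 13).
Combine by CRT: x ≡ 2 (mod 53), x ≡ 61 (mod 79), x ≡ 11 (mod 13) ⇒ x ≡ 13570 (mod 54431).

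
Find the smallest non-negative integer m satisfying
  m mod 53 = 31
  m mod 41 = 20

From m ≡ 31 (mod 53) write m = 31 + 53t. Substituting into m ≡ 20 (mod 41) gives 53t ≡ 30 (mod 41), and since 12⁻¹ ≡ 24 (mod 41), t ≡ 23. Hence m ≡ 31 + 53·23 = 1250 (mod 2173).

1250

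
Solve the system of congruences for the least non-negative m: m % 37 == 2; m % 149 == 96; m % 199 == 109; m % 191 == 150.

The moduli are pairwise coprime; N = 37·149·199·191 = 209543617.
N/37 = 5663341; 5663341 ≡ 10 (mod 37); 10·26 ≡ 1, so inverse 26.
N/149 = 1406333; 1406333 ≡ 71 (mod 149); 71·21 ≡ 1, so inverse 21.
N/199 = 1052983; 1052983 ≡ 74 (mod 199); 74·78 ≡ 1, so inverse 78.
N/191 = 1097087; 1097087 ≡ 174 (mod 191); 174·146 ≡ 1, so inverse 146.
m ≡ 2·5663341·26 + 96·1406333·21 + 109·1052983·78 + 150·1097087·146 = 36108327826.
36108327826 mod 209543617 = 66825702.

66825702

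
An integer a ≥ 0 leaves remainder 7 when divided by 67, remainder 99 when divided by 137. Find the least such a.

From a ≡ 7 (mod 67) write a = 7 + 67t. Substituting into a ≡ 99 (mod 137) gives 67t ≡ 92 (mod 137), and since 67⁻¹ ≡ 45 (mod 137), t ≡ 30. Hence a ≡ 7 + 67·30 = 2017 (mod 9179).

2017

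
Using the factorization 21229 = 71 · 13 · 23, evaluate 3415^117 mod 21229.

15900

Mod 71: 3415 ≡ 7; by Fermat, exponent reduces to 117 mod 70 = 47; 7^47 ≡ 67 (mod 71).
Mod 13: 3415 ≡ 9; by Fermat, exponent reduces to 117 mod 12 = 9; 9^9 ≡ 1 (mod 13).
Mod 23: 3415 ≡ 11; by Fermat, exponent reduces to 117 mod 22 = 7; 11^7 ≡ 7 (mod 23).
Combine by CRT: x ≡ 67 (mod 71), x ≡ 1 (mod 13), x ≡ 7 (mod 23) ⇒ x ≡ 15900 (mod 21229).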